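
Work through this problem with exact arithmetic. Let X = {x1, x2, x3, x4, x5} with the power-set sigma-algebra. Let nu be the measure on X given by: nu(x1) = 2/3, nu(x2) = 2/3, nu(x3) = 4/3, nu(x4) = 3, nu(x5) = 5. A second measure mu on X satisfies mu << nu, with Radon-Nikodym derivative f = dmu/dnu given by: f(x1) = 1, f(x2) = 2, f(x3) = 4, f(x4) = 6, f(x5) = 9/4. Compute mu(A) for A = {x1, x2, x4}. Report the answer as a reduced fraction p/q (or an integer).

By the defining property of the Radon-Nikodym derivative, for every measurable set A,
  mu(A) = integral_A f dnu.
Since nu is a discrete measure concentrated on the atoms of X, the integral over A reduces to the sum
  mu(A) = sum_{x in A} f(x) * nu({x}).
Computing each term:
  x1: f(x1) * nu(x1) = 1 * 2/3 = 2/3.
  x2: f(x2) * nu(x2) = 2 * 2/3 = 4/3.
  x4: f(x4) * nu(x4) = 6 * 3 = 18.
Summing: mu(A) = 2/3 + 4/3 + 18 = 20.

20


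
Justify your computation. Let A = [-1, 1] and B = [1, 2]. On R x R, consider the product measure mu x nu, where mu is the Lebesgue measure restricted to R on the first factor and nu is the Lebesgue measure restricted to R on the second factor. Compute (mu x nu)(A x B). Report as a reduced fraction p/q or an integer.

For a measurable rectangle A x B, the product measure satisfies
  (mu x nu)(A x B) = mu(A) * nu(B).
  mu(A) = 2.
  nu(B) = 1.
  (mu x nu)(A x B) = 2 * 1 = 2.

2


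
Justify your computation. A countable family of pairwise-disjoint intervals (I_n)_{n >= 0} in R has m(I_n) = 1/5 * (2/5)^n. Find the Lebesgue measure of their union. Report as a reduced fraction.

By countable additivity of the Lebesgue measure on pairwise disjoint measurable sets,
  m(union_{n >= 0} I_n) = sum_{n >= 0} m(I_n) = sum_{n >= 0} a * r^n,
  with a = 1/5 and r = 2/5.
Since 0 < r = 2/5 < 1, the geometric series converges:
  sum_{n >= 0} a * r^n = a / (1 - r).
  = 1/5 / (1 - 2/5)
  = 1/5 / (3/5)
  = 1/3.

1/3


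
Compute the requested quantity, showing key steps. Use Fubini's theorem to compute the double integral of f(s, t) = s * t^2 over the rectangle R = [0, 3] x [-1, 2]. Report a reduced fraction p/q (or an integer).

f(s, t) is a tensor product of a function of s and a function of t, and both factors are bounded continuous (hence Lebesgue integrable) on the rectangle, so Fubini's theorem applies:
  integral_R f d(m x m) = (integral_a1^b1 s ds) * (integral_a2^b2 t^2 dt).
Inner integral in s: integral_{0}^{3} s ds = (3^2 - 0^2)/2
  = 9/2.
Inner integral in t: integral_{-1}^{2} t^2 dt = (2^3 - (-1)^3)/3
  = 3.
Product: (9/2) * (3) = 27/2.

27/2


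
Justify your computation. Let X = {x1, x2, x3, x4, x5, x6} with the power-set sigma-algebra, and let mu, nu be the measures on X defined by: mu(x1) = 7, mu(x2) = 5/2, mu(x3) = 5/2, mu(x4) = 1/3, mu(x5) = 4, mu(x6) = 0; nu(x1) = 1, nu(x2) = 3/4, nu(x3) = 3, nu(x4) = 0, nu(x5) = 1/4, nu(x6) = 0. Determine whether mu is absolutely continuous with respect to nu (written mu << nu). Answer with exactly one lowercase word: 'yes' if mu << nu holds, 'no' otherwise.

mu << nu means: every nu-null measurable set is also mu-null; equivalently, for every atom x, if nu({x}) = 0 then mu({x}) = 0.
Checking each atom:
  x1: nu = 1 > 0 -> no constraint.
  x2: nu = 3/4 > 0 -> no constraint.
  x3: nu = 3 > 0 -> no constraint.
  x4: nu = 0, mu = 1/3 > 0 -> violates mu << nu.
  x5: nu = 1/4 > 0 -> no constraint.
  x6: nu = 0, mu = 0 -> consistent with mu << nu.
The atom(s) x4 violate the condition (nu = 0 but mu > 0). Therefore mu is NOT absolutely continuous w.r.t. nu.

no


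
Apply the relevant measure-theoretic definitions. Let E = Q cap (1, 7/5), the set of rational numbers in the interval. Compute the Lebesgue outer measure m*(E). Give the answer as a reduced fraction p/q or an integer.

Q cap (1, 7/5) is countable; list its elements as q_1, q_2, ... . Fix eps > 0 and cover the k-th point by an interval of length eps * 2^(-k). The cover has total length eps * sum_{k>=1} 2^(-k) = eps, so by definition of outer measure m*(Q cap (1, 7/5)) <= eps. Since eps was arbitrary and m* >= 0, the outer measure is 0.

0


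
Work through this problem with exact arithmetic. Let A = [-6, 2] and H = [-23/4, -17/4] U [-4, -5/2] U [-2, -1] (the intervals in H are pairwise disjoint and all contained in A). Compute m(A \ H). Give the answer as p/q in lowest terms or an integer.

The ambient interval has length m(A) = 2 - (-6) = 8.
Since the holes are disjoint and sit inside A, by finite additivity
  m(H) = sum_i (b_i - a_i), and m(A \ H) = m(A) - m(H).
Computing the hole measures:
  m(H_1) = -17/4 - (-23/4) = 3/2.
  m(H_2) = -5/2 - (-4) = 3/2.
  m(H_3) = -1 - (-2) = 1.
Summed: m(H) = 3/2 + 3/2 + 1 = 4.
So m(A \ H) = 8 - 4 = 4.

4


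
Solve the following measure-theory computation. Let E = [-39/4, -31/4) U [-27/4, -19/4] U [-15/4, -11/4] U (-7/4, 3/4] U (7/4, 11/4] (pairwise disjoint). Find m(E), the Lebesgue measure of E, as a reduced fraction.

For pairwise disjoint intervals, m(union_i I_i) = sum_i m(I_i),
and m is invariant under swapping open/closed endpoints (single points have measure 0).
So m(E) = sum_i (b_i - a_i).
  I_1 has length -31/4 - (-39/4) = 2.
  I_2 has length -19/4 - (-27/4) = 2.
  I_3 has length -11/4 - (-15/4) = 1.
  I_4 has length 3/4 - (-7/4) = 5/2.
  I_5 has length 11/4 - 7/4 = 1.
Summing:
  m(E) = 2 + 2 + 1 + 5/2 + 1 = 17/2.

17/2


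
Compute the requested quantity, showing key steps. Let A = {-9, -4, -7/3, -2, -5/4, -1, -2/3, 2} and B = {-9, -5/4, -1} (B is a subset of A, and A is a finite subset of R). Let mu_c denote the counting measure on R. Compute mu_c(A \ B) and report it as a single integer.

Counting measure assigns mu_c(E) = |E| (number of elements) when E is finite. For B subset A, A \ B is the set of elements of A not in B, so |A \ B| = |A| - |B|.
|A| = 8, |B| = 3, so mu_c(A \ B) = 8 - 3 = 5.

5


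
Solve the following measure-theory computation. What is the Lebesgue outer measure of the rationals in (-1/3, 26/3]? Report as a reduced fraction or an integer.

Q cap (-1/3, 26/3] is countable; list its elements as q_1, q_2, ... . Fix eps > 0 and cover the k-th point by an interval of length eps * 2^(-k). The cover has total length eps * sum_{k>=1} 2^(-k) = eps, so by definition of outer measure m*(Q cap (-1/3, 26/3]) <= eps. Since eps was arbitrary and m* >= 0, the outer measure is 0.

0


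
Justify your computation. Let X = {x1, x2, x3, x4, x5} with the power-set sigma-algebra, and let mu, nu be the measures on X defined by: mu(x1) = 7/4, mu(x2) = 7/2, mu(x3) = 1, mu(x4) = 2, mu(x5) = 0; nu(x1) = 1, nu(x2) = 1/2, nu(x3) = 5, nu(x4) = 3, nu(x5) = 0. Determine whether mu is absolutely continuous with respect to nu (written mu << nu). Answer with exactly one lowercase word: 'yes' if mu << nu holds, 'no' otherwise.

mu << nu means: every nu-null measurable set is also mu-null; equivalently, for every atom x, if nu({x}) = 0 then mu({x}) = 0.
Checking each atom:
  x1: nu = 1 > 0 -> no constraint.
  x2: nu = 1/2 > 0 -> no constraint.
  x3: nu = 5 > 0 -> no constraint.
  x4: nu = 3 > 0 -> no constraint.
  x5: nu = 0, mu = 0 -> consistent with mu << nu.
No atom violates the condition. Therefore mu << nu.

yes


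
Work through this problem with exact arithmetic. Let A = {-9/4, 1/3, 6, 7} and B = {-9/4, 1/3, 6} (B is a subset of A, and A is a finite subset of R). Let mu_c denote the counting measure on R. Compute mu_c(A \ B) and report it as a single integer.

Counting measure assigns mu_c(E) = |E| (number of elements) when E is finite. For B subset A, A \ B is the set of elements of A not in B, so |A \ B| = |A| - |B|.
|A| = 4, |B| = 3, so mu_c(A \ B) = 4 - 3 = 1.

1


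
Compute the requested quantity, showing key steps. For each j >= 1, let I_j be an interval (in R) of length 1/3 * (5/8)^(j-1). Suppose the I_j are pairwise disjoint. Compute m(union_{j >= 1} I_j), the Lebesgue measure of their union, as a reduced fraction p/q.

By countable additivity of the Lebesgue measure on pairwise disjoint measurable sets,
  m(union_{j >= 1} I_j) = sum_{j >= 1} m(I_j) = sum_{j >= 1} a * r^(j-1),
  with a = 1/3 and r = 5/8.
Since 0 < r = 5/8 < 1, the geometric series converges:
  sum_{j >= 1} a * r^(j-1) = a / (1 - r).
  = 1/3 / (1 - 5/8)
  = 1/3 / (3/8)
  = 8/9.

8/9


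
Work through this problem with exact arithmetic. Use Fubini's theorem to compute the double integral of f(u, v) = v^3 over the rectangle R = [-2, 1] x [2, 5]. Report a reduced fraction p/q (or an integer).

f(u, v) is a tensor product of a function of u and a function of v, and both factors are bounded continuous (hence Lebesgue integrable) on the rectangle, so Fubini's theorem applies:
  integral_R f d(m x m) = (integral_a1^b1 1 du) * (integral_a2^b2 v^3 dv).
Inner integral in u: integral_{-2}^{1} 1 du = (1^1 - (-2)^1)/1
  = 3.
Inner integral in v: integral_{2}^{5} v^3 dv = (5^4 - 2^4)/4
  = 609/4.
Product: (3) * (609/4) = 1827/4.

1827/4


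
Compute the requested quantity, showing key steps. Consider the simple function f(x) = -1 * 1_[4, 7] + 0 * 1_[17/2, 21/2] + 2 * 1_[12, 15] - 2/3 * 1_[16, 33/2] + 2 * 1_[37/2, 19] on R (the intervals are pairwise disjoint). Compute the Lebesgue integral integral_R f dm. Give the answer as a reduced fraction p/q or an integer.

For a simple function f = sum_i c_i * 1_{A_i} with disjoint A_i,
  integral f dm = sum_i c_i * m(A_i).
Lengths of the A_i:
  m(A_1) = 7 - 4 = 3.
  m(A_2) = 21/2 - 17/2 = 2.
  m(A_3) = 15 - 12 = 3.
  m(A_4) = 33/2 - 16 = 1/2.
  m(A_5) = 19 - 37/2 = 1/2.
Contributions c_i * m(A_i):
  (-1) * (3) = -3.
  (0) * (2) = 0.
  (2) * (3) = 6.
  (-2/3) * (1/2) = -1/3.
  (2) * (1/2) = 1.
Total: -3 + 0 + 6 - 1/3 + 1 = 11/3.

11/3


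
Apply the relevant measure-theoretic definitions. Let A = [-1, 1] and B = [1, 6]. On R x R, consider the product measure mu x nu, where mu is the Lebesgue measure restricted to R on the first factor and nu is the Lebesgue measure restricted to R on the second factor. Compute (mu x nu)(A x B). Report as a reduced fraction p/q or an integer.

For a measurable rectangle A x B, the product measure satisfies
  (mu x nu)(A x B) = mu(A) * nu(B).
  mu(A) = 2.
  nu(B) = 5.
  (mu x nu)(A x B) = 2 * 5 = 10.

10


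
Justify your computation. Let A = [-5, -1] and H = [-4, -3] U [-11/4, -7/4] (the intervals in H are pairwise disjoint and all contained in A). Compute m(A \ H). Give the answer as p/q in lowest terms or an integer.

The ambient interval has length m(A) = -1 - (-5) = 4.
Since the holes are disjoint and sit inside A, by finite additivity
  m(H) = sum_i (b_i - a_i), and m(A \ H) = m(A) - m(H).
Computing the hole measures:
  m(H_1) = -3 - (-4) = 1.
  m(H_2) = -7/4 - (-11/4) = 1.
Summed: m(H) = 1 + 1 = 2.
So m(A \ H) = 4 - 2 = 2.

2


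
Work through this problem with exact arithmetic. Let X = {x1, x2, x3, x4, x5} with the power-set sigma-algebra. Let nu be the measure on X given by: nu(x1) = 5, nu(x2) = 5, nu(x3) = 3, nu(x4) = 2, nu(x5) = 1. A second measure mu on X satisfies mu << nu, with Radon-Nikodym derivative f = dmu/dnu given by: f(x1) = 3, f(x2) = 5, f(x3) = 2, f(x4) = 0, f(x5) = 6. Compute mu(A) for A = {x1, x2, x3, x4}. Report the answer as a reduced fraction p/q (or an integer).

By the defining property of the Radon-Nikodym derivative, for every measurable set A,
  mu(A) = integral_A f dnu.
Since nu is a discrete measure concentrated on the atoms of X, the integral over A reduces to the sum
  mu(A) = sum_{x in A} f(x) * nu({x}).
Computing each term:
  x1: f(x1) * nu(x1) = 3 * 5 = 15.
  x2: f(x2) * nu(x2) = 5 * 5 = 25.
  x3: f(x3) * nu(x3) = 2 * 3 = 6.
  x4: f(x4) * nu(x4) = 0 * 2 = 0.
Summing: mu(A) = 15 + 25 + 6 + 0 = 46.

46


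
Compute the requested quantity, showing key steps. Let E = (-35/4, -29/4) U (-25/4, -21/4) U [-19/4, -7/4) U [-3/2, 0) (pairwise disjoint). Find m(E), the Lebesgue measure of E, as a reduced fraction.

For pairwise disjoint intervals, m(union_i I_i) = sum_i m(I_i),
and m is invariant under swapping open/closed endpoints (single points have measure 0).
So m(E) = sum_i (b_i - a_i).
  I_1 has length -29/4 - (-35/4) = 3/2.
  I_2 has length -21/4 - (-25/4) = 1.
  I_3 has length -7/4 - (-19/4) = 3.
  I_4 has length 0 - (-3/2) = 3/2.
Summing:
  m(E) = 3/2 + 1 + 3 + 3/2 = 7.

7


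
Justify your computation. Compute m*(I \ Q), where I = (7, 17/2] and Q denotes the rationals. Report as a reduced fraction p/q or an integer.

The interval I = (7, 17/2] has m(I) = 17/2 - 7 = 3/2 (endpoints are measure-zero, so open/closed/half-open agree). Write I = (I cap Q) u (I \ Q). The rationals in I are countable, so m*(I cap Q) = 0 (cover each rational by intervals whose total length is arbitrarily small). By countable subadditivity m*(I) <= m*(I cap Q) + m*(I \ Q), hence m*(I \ Q) >= m(I) = 3/2. The reverse inequality m*(I \ Q) <= m*(I) = 3/2 is trivial since (I \ Q) is a subset of I. Therefore m*(I \ Q) = 3/2.

3/2


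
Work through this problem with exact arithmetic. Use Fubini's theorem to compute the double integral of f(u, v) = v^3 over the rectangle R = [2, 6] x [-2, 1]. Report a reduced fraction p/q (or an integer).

f(u, v) is a tensor product of a function of u and a function of v, and both factors are bounded continuous (hence Lebesgue integrable) on the rectangle, so Fubini's theorem applies:
  integral_R f d(m x m) = (integral_a1^b1 1 du) * (integral_a2^b2 v^3 dv).
Inner integral in u: integral_{2}^{6} 1 du = (6^1 - 2^1)/1
  = 4.
Inner integral in v: integral_{-2}^{1} v^3 dv = (1^4 - (-2)^4)/4
  = -15/4.
Product: (4) * (-15/4) = -15.

-15


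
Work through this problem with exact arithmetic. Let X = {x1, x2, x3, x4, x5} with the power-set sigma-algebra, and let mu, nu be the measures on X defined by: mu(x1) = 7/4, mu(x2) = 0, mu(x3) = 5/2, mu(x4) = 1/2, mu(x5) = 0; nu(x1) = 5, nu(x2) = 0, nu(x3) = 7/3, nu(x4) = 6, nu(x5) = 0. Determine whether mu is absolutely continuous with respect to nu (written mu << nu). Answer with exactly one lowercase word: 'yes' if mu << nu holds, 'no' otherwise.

mu << nu means: every nu-null measurable set is also mu-null; equivalently, for every atom x, if nu({x}) = 0 then mu({x}) = 0.
Checking each atom:
  x1: nu = 5 > 0 -> no constraint.
  x2: nu = 0, mu = 0 -> consistent with mu << nu.
  x3: nu = 7/3 > 0 -> no constraint.
  x4: nu = 6 > 0 -> no constraint.
  x5: nu = 0, mu = 0 -> consistent with mu << nu.
No atom violates the condition. Therefore mu << nu.

yes


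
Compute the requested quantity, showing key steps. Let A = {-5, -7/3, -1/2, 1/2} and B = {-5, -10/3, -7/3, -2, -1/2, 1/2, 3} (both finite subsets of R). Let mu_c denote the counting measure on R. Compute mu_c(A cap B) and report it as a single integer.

Counting measure on a finite set equals cardinality. mu_c(A cap B) = |A cap B| (elements appearing in both).
Enumerating the elements of A that also lie in B gives 4 element(s).
So mu_c(A cap B) = 4.

4


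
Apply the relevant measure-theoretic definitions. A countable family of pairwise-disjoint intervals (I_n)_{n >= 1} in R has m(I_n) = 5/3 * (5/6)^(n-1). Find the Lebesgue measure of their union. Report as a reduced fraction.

By countable additivity of the Lebesgue measure on pairwise disjoint measurable sets,
  m(union_{n >= 1} I_n) = sum_{n >= 1} m(I_n) = sum_{n >= 1} a * r^(n-1),
  with a = 5/3 and r = 5/6.
Since 0 < r = 5/6 < 1, the geometric series converges:
  sum_{n >= 1} a * r^(n-1) = a / (1 - r).
  = 5/3 / (1 - 5/6)
  = 5/3 / (1/6)
  = 10.

10


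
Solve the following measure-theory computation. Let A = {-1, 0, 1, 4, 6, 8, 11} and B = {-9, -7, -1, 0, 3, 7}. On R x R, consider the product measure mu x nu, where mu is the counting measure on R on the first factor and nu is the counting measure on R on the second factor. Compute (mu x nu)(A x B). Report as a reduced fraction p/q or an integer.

For a measurable rectangle A x B, the product measure satisfies
  (mu x nu)(A x B) = mu(A) * nu(B).
  mu(A) = 7.
  nu(B) = 6.
  (mu x nu)(A x B) = 7 * 6 = 42.

42


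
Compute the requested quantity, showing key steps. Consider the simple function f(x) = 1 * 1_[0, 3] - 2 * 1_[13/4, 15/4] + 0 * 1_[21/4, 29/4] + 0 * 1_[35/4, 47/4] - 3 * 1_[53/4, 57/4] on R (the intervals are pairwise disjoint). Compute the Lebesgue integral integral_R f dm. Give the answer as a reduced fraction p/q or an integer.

For a simple function f = sum_i c_i * 1_{A_i} with disjoint A_i,
  integral f dm = sum_i c_i * m(A_i).
Lengths of the A_i:
  m(A_1) = 3 - 0 = 3.
  m(A_2) = 15/4 - 13/4 = 1/2.
  m(A_3) = 29/4 - 21/4 = 2.
  m(A_4) = 47/4 - 35/4 = 3.
  m(A_5) = 57/4 - 53/4 = 1.
Contributions c_i * m(A_i):
  (1) * (3) = 3.
  (-2) * (1/2) = -1.
  (0) * (2) = 0.
  (0) * (3) = 0.
  (-3) * (1) = -3.
Total: 3 - 1 + 0 + 0 - 3 = -1.

-1


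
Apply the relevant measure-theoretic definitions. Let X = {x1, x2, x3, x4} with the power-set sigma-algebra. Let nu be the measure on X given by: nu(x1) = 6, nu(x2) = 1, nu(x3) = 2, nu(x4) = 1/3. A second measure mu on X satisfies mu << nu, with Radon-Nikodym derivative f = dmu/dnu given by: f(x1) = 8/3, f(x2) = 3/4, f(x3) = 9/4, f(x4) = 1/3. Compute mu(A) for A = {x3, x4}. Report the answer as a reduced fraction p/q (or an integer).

By the defining property of the Radon-Nikodym derivative, for every measurable set A,
  mu(A) = integral_A f dnu.
Since nu is a discrete measure concentrated on the atoms of X, the integral over A reduces to the sum
  mu(A) = sum_{x in A} f(x) * nu({x}).
Computing each term:
  x3: f(x3) * nu(x3) = 9/4 * 2 = 9/2.
  x4: f(x4) * nu(x4) = 1/3 * 1/3 = 1/9.
Summing: mu(A) = 9/2 + 1/9 = 83/18.

83/18


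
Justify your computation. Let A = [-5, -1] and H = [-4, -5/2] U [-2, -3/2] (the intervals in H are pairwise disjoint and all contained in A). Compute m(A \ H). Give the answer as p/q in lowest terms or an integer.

The ambient interval has length m(A) = -1 - (-5) = 4.
Since the holes are disjoint and sit inside A, by finite additivity
  m(H) = sum_i (b_i - a_i), and m(A \ H) = m(A) - m(H).
Computing the hole measures:
  m(H_1) = -5/2 - (-4) = 3/2.
  m(H_2) = -3/2 - (-2) = 1/2.
Summed: m(H) = 3/2 + 1/2 = 2.
So m(A \ H) = 4 - 2 = 2.

2


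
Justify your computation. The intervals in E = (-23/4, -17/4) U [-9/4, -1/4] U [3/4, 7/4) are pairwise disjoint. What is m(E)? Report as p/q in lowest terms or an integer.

For pairwise disjoint intervals, m(union_i I_i) = sum_i m(I_i),
and m is invariant under swapping open/closed endpoints (single points have measure 0).
So m(E) = sum_i (b_i - a_i).
  I_1 has length -17/4 - (-23/4) = 3/2.
  I_2 has length -1/4 - (-9/4) = 2.
  I_3 has length 7/4 - 3/4 = 1.
Summing:
  m(E) = 3/2 + 2 + 1 = 9/2.

9/2


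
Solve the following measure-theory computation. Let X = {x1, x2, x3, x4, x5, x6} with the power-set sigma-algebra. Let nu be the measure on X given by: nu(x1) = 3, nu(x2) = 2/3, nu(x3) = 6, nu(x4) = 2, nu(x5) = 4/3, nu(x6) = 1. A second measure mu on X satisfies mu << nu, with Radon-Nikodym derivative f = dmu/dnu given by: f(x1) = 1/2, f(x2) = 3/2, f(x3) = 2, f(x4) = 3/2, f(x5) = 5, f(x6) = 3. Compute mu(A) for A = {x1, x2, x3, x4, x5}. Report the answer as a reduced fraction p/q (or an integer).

By the defining property of the Radon-Nikodym derivative, for every measurable set A,
  mu(A) = integral_A f dnu.
Since nu is a discrete measure concentrated on the atoms of X, the integral over A reduces to the sum
  mu(A) = sum_{x in A} f(x) * nu({x}).
Computing each term:
  x1: f(x1) * nu(x1) = 1/2 * 3 = 3/2.
  x2: f(x2) * nu(x2) = 3/2 * 2/3 = 1.
  x3: f(x3) * nu(x3) = 2 * 6 = 12.
  x4: f(x4) * nu(x4) = 3/2 * 2 = 3.
  x5: f(x5) * nu(x5) = 5 * 4/3 = 20/3.
Summing: mu(A) = 3/2 + 1 + 12 + 3 + 20/3 = 145/6.

145/6


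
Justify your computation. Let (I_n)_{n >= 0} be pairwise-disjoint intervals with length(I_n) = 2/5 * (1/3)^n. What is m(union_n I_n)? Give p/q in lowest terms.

By countable additivity of the Lebesgue measure on pairwise disjoint measurable sets,
  m(union_{n >= 0} I_n) = sum_{n >= 0} m(I_n) = sum_{n >= 0} a * r^n,
  with a = 2/5 and r = 1/3.
Since 0 < r = 1/3 < 1, the geometric series converges:
  sum_{n >= 0} a * r^n = a / (1 - r).
  = 2/5 / (1 - 1/3)
  = 2/5 / (2/3)
  = 3/5.

3/5


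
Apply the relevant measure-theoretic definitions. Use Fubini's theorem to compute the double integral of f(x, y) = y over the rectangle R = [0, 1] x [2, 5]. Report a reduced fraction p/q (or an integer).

f(x, y) is a tensor product of a function of x and a function of y, and both factors are bounded continuous (hence Lebesgue integrable) on the rectangle, so Fubini's theorem applies:
  integral_R f d(m x m) = (integral_a1^b1 1 dx) * (integral_a2^b2 y dy).
Inner integral in x: integral_{0}^{1} 1 dx = (1^1 - 0^1)/1
  = 1.
Inner integral in y: integral_{2}^{5} y dy = (5^2 - 2^2)/2
  = 21/2.
Product: (1) * (21/2) = 21/2.

21/2


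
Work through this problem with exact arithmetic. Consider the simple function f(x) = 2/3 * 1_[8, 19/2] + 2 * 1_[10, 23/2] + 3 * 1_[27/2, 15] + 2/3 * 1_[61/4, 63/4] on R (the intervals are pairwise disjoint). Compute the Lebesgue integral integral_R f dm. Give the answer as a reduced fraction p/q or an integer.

For a simple function f = sum_i c_i * 1_{A_i} with disjoint A_i,
  integral f dm = sum_i c_i * m(A_i).
Lengths of the A_i:
  m(A_1) = 19/2 - 8 = 3/2.
  m(A_2) = 23/2 - 10 = 3/2.
  m(A_3) = 15 - 27/2 = 3/2.
  m(A_4) = 63/4 - 61/4 = 1/2.
Contributions c_i * m(A_i):
  (2/3) * (3/2) = 1.
  (2) * (3/2) = 3.
  (3) * (3/2) = 9/2.
  (2/3) * (1/2) = 1/3.
Total: 1 + 3 + 9/2 + 1/3 = 53/6.

53/6


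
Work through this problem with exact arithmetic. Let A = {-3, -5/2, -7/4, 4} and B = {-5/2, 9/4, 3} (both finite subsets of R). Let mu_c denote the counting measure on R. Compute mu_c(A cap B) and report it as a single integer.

Counting measure on a finite set equals cardinality. mu_c(A cap B) = |A cap B| (elements appearing in both).
Enumerating the elements of A that also lie in B gives 1 element(s).
So mu_c(A cap B) = 1.

1


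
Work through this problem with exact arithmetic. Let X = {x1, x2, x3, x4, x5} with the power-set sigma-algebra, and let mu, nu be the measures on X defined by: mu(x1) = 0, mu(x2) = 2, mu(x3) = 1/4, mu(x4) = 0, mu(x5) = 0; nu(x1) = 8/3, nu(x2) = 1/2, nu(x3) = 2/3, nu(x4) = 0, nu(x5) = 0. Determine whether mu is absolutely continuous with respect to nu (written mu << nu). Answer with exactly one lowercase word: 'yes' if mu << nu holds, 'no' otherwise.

mu << nu means: every nu-null measurable set is also mu-null; equivalently, for every atom x, if nu({x}) = 0 then mu({x}) = 0.
Checking each atom:
  x1: nu = 8/3 > 0 -> no constraint.
  x2: nu = 1/2 > 0 -> no constraint.
  x3: nu = 2/3 > 0 -> no constraint.
  x4: nu = 0, mu = 0 -> consistent with mu << nu.
  x5: nu = 0, mu = 0 -> consistent with mu << nu.
No atom violates the condition. Therefore mu << nu.

yes


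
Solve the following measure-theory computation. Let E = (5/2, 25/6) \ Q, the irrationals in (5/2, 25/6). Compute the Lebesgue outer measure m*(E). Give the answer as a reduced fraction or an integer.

The interval I = (5/2, 25/6) has m(I) = 25/6 - 5/2 = 5/3 (endpoints are measure-zero, so open/closed/half-open agree). Write I = (I cap Q) u (I \ Q). The rationals in I are countable, so m*(I cap Q) = 0 (cover each rational by intervals whose total length is arbitrarily small). By countable subadditivity m*(I) <= m*(I cap Q) + m*(I \ Q), hence m*(I \ Q) >= m(I) = 5/3. The reverse inequality m*(I \ Q) <= m*(I) = 5/3 is trivial since (I \ Q) is a subset of I. Therefore m*(I \ Q) = 5/3.

5/3


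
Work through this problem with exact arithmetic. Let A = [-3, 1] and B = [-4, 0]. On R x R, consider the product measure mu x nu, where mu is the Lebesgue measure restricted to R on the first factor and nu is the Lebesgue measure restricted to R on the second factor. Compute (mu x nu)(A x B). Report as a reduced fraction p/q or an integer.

For a measurable rectangle A x B, the product measure satisfies
  (mu x nu)(A x B) = mu(A) * nu(B).
  mu(A) = 4.
  nu(B) = 4.
  (mu x nu)(A x B) = 4 * 4 = 16.

16


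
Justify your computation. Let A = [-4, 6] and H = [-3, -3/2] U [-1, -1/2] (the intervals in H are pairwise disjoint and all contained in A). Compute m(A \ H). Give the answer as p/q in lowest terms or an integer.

The ambient interval has length m(A) = 6 - (-4) = 10.
Since the holes are disjoint and sit inside A, by finite additivity
  m(H) = sum_i (b_i - a_i), and m(A \ H) = m(A) - m(H).
Computing the hole measures:
  m(H_1) = -3/2 - (-3) = 3/2.
  m(H_2) = -1/2 - (-1) = 1/2.
Summed: m(H) = 3/2 + 1/2 = 2.
So m(A \ H) = 10 - 2 = 8.

8


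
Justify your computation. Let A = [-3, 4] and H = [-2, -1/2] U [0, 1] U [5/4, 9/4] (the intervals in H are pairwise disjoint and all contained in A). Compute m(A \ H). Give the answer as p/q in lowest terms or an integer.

The ambient interval has length m(A) = 4 - (-3) = 7.
Since the holes are disjoint and sit inside A, by finite additivity
  m(H) = sum_i (b_i - a_i), and m(A \ H) = m(A) - m(H).
Computing the hole measures:
  m(H_1) = -1/2 - (-2) = 3/2.
  m(H_2) = 1 - 0 = 1.
  m(H_3) = 9/4 - 5/4 = 1.
Summed: m(H) = 3/2 + 1 + 1 = 7/2.
So m(A \ H) = 7 - 7/2 = 7/2.

7/2


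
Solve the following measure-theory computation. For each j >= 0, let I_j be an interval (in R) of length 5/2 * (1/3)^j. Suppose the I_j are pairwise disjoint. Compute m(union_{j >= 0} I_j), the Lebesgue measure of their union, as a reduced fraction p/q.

By countable additivity of the Lebesgue measure on pairwise disjoint measurable sets,
  m(union_{j >= 0} I_j) = sum_{j >= 0} m(I_j) = sum_{j >= 0} a * r^j,
  with a = 5/2 and r = 1/3.
Since 0 < r = 1/3 < 1, the geometric series converges:
  sum_{j >= 0} a * r^j = a / (1 - r).
  = 5/2 / (1 - 1/3)
  = 5/2 / (2/3)
  = 15/4.

15/4


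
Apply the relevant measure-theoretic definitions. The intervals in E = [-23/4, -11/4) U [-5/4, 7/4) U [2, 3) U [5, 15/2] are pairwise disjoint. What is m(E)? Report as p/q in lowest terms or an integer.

For pairwise disjoint intervals, m(union_i I_i) = sum_i m(I_i),
and m is invariant under swapping open/closed endpoints (single points have measure 0).
So m(E) = sum_i (b_i - a_i).
  I_1 has length -11/4 - (-23/4) = 3.
  I_2 has length 7/4 - (-5/4) = 3.
  I_3 has length 3 - 2 = 1.
  I_4 has length 15/2 - 5 = 5/2.
Summing:
  m(E) = 3 + 3 + 1 + 5/2 = 19/2.

19/2


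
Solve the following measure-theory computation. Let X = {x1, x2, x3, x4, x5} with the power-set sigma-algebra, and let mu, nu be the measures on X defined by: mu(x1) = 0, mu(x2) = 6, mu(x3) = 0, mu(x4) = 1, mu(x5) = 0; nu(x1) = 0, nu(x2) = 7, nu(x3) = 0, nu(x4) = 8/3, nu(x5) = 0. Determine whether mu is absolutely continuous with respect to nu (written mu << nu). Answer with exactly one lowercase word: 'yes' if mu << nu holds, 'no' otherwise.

mu << nu means: every nu-null measurable set is also mu-null; equivalently, for every atom x, if nu({x}) = 0 then mu({x}) = 0.
Checking each atom:
  x1: nu = 0, mu = 0 -> consistent with mu << nu.
  x2: nu = 7 > 0 -> no constraint.
  x3: nu = 0, mu = 0 -> consistent with mu << nu.
  x4: nu = 8/3 > 0 -> no constraint.
  x5: nu = 0, mu = 0 -> consistent with mu << nu.
No atom violates the condition. Therefore mu << nu.

yes


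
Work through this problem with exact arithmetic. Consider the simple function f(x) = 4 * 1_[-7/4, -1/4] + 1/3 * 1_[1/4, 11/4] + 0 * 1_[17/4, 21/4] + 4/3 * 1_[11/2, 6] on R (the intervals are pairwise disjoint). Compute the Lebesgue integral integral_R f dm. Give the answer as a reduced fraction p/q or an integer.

For a simple function f = sum_i c_i * 1_{A_i} with disjoint A_i,
  integral f dm = sum_i c_i * m(A_i).
Lengths of the A_i:
  m(A_1) = -1/4 - (-7/4) = 3/2.
  m(A_2) = 11/4 - 1/4 = 5/2.
  m(A_3) = 21/4 - 17/4 = 1.
  m(A_4) = 6 - 11/2 = 1/2.
Contributions c_i * m(A_i):
  (4) * (3/2) = 6.
  (1/3) * (5/2) = 5/6.
  (0) * (1) = 0.
  (4/3) * (1/2) = 2/3.
Total: 6 + 5/6 + 0 + 2/3 = 15/2.

15/2


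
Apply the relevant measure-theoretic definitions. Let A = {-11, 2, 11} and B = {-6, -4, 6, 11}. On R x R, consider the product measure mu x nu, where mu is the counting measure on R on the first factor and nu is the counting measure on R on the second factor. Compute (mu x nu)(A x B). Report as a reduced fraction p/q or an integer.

For a measurable rectangle A x B, the product measure satisfies
  (mu x nu)(A x B) = mu(A) * nu(B).
  mu(A) = 3.
  nu(B) = 4.
  (mu x nu)(A x B) = 3 * 4 = 12.

12


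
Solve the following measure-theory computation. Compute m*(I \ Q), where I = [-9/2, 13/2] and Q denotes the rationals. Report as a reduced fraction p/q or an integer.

The interval I = [-9/2, 13/2] has m(I) = 13/2 - (-9/2) = 11 (endpoints are measure-zero, so open/closed/half-open agree). Write I = (I cap Q) u (I \ Q). The rationals in I are countable, so m*(I cap Q) = 0 (cover each rational by intervals whose total length is arbitrarily small). By countable subadditivity m*(I) <= m*(I cap Q) + m*(I \ Q), hence m*(I \ Q) >= m(I) = 11. The reverse inequality m*(I \ Q) <= m*(I) = 11 is trivial since (I \ Q) is a subset of I. Therefore m*(I \ Q) = 11.

11


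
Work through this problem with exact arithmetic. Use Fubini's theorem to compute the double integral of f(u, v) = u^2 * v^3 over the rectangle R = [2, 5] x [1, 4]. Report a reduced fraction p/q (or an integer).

f(u, v) is a tensor product of a function of u and a function of v, and both factors are bounded continuous (hence Lebesgue integrable) on the rectangle, so Fubini's theorem applies:
  integral_R f d(m x m) = (integral_a1^b1 u^2 du) * (integral_a2^b2 v^3 dv).
Inner integral in u: integral_{2}^{5} u^2 du = (5^3 - 2^3)/3
  = 39.
Inner integral in v: integral_{1}^{4} v^3 dv = (4^4 - 1^4)/4
  = 255/4.
Product: (39) * (255/4) = 9945/4.

9945/4


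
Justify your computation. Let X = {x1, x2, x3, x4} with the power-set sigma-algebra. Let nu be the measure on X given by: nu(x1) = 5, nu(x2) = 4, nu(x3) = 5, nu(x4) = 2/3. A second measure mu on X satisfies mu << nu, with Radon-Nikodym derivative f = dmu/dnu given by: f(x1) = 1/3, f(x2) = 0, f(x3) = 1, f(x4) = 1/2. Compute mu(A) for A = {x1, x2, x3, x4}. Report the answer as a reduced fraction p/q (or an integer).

By the defining property of the Radon-Nikodym derivative, for every measurable set A,
  mu(A) = integral_A f dnu.
Since nu is a discrete measure concentrated on the atoms of X, the integral over A reduces to the sum
  mu(A) = sum_{x in A} f(x) * nu({x}).
Computing each term:
  x1: f(x1) * nu(x1) = 1/3 * 5 = 5/3.
  x2: f(x2) * nu(x2) = 0 * 4 = 0.
  x3: f(x3) * nu(x3) = 1 * 5 = 5.
  x4: f(x4) * nu(x4) = 1/2 * 2/3 = 1/3.
Summing: mu(A) = 5/3 + 0 + 5 + 1/3 = 7.

7


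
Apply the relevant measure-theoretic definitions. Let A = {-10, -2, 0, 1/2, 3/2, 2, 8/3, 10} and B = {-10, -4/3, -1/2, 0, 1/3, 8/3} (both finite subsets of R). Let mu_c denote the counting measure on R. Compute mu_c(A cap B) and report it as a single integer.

Counting measure on a finite set equals cardinality. mu_c(A cap B) = |A cap B| (elements appearing in both).
Enumerating the elements of A that also lie in B gives 3 element(s).
So mu_c(A cap B) = 3.

3


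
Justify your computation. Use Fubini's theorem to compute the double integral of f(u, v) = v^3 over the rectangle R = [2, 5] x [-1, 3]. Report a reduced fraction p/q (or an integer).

f(u, v) is a tensor product of a function of u and a function of v, and both factors are bounded continuous (hence Lebesgue integrable) on the rectangle, so Fubini's theorem applies:
  integral_R f d(m x m) = (integral_a1^b1 1 du) * (integral_a2^b2 v^3 dv).
Inner integral in u: integral_{2}^{5} 1 du = (5^1 - 2^1)/1
  = 3.
Inner integral in v: integral_{-1}^{3} v^3 dv = (3^4 - (-1)^4)/4
  = 20.
Product: (3) * (20) = 60.

60


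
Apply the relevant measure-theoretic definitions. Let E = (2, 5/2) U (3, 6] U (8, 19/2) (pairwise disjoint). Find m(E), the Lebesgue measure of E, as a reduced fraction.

For pairwise disjoint intervals, m(union_i I_i) = sum_i m(I_i),
and m is invariant under swapping open/closed endpoints (single points have measure 0).
So m(E) = sum_i (b_i - a_i).
  I_1 has length 5/2 - 2 = 1/2.
  I_2 has length 6 - 3 = 3.
  I_3 has length 19/2 - 8 = 3/2.
Summing:
  m(E) = 1/2 + 3 + 3/2 = 5.

5


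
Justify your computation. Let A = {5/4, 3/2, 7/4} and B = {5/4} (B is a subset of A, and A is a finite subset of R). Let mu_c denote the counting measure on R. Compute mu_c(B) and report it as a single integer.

Counting measure assigns mu_c(E) = |E| (number of elements) when E is finite.
B has 1 element(s), so mu_c(B) = 1.

1


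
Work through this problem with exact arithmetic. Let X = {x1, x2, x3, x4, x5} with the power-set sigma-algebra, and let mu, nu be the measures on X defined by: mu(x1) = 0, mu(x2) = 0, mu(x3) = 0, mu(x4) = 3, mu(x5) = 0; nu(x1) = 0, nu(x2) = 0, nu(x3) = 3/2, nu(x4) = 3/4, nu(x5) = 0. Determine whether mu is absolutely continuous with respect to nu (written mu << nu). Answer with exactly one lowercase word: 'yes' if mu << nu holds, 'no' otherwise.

mu << nu means: every nu-null measurable set is also mu-null; equivalently, for every atom x, if nu({x}) = 0 then mu({x}) = 0.
Checking each atom:
  x1: nu = 0, mu = 0 -> consistent with mu << nu.
  x2: nu = 0, mu = 0 -> consistent with mu << nu.
  x3: nu = 3/2 > 0 -> no constraint.
  x4: nu = 3/4 > 0 -> no constraint.
  x5: nu = 0, mu = 0 -> consistent with mu << nu.
No atom violates the condition. Therefore mu << nu.

yes


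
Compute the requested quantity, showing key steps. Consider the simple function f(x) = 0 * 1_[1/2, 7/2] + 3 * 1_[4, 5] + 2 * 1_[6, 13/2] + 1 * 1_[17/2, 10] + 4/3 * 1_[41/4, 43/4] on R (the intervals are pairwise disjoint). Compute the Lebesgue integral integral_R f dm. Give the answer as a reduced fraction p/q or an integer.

For a simple function f = sum_i c_i * 1_{A_i} with disjoint A_i,
  integral f dm = sum_i c_i * m(A_i).
Lengths of the A_i:
  m(A_1) = 7/2 - 1/2 = 3.
  m(A_2) = 5 - 4 = 1.
  m(A_3) = 13/2 - 6 = 1/2.
  m(A_4) = 10 - 17/2 = 3/2.
  m(A_5) = 43/4 - 41/4 = 1/2.
Contributions c_i * m(A_i):
  (0) * (3) = 0.
  (3) * (1) = 3.
  (2) * (1/2) = 1.
  (1) * (3/2) = 3/2.
  (4/3) * (1/2) = 2/3.
Total: 0 + 3 + 1 + 3/2 + 2/3 = 37/6.

37/6


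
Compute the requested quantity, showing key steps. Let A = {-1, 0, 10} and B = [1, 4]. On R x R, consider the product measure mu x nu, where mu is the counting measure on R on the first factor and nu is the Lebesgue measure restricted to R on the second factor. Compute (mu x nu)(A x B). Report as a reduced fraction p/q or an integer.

For a measurable rectangle A x B, the product measure satisfies
  (mu x nu)(A x B) = mu(A) * nu(B).
  mu(A) = 3.
  nu(B) = 3.
  (mu x nu)(A x B) = 3 * 3 = 9.

9


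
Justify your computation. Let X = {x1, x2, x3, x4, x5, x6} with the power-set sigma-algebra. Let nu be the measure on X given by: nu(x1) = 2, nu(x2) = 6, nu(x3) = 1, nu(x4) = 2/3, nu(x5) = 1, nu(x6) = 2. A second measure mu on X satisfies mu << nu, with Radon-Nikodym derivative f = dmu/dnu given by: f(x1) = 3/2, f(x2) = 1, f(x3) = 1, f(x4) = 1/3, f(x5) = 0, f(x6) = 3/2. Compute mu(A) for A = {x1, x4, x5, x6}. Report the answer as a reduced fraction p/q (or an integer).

By the defining property of the Radon-Nikodym derivative, for every measurable set A,
  mu(A) = integral_A f dnu.
Since nu is a discrete measure concentrated on the atoms of X, the integral over A reduces to the sum
  mu(A) = sum_{x in A} f(x) * nu({x}).
Computing each term:
  x1: f(x1) * nu(x1) = 3/2 * 2 = 3.
  x4: f(x4) * nu(x4) = 1/3 * 2/3 = 2/9.
  x5: f(x5) * nu(x5) = 0 * 1 = 0.
  x6: f(x6) * nu(x6) = 3/2 * 2 = 3.
Summing: mu(A) = 3 + 2/9 + 0 + 3 = 56/9.

56/9


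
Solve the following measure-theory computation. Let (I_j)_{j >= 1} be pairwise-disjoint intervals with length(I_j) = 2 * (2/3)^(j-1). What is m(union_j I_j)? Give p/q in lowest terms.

By countable additivity of the Lebesgue measure on pairwise disjoint measurable sets,
  m(union_{j >= 1} I_j) = sum_{j >= 1} m(I_j) = sum_{j >= 1} a * r^(j-1),
  with a = 2 and r = 2/3.
Since 0 < r = 2/3 < 1, the geometric series converges:
  sum_{j >= 1} a * r^(j-1) = a / (1 - r).
  = 2 / (1 - 2/3)
  = 2 / (1/3)
  = 6.

6


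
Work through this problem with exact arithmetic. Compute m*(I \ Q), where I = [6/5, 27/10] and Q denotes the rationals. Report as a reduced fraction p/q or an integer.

The interval I = [6/5, 27/10] has m(I) = 27/10 - 6/5 = 3/2 (endpoints are measure-zero, so open/closed/half-open agree). Write I = (I cap Q) u (I \ Q). The rationals in I are countable, so m*(I cap Q) = 0 (cover each rational by intervals whose total length is arbitrarily small). By countable subadditivity m*(I) <= m*(I cap Q) + m*(I \ Q), hence m*(I \ Q) >= m(I) = 3/2. The reverse inequality m*(I \ Q) <= m*(I) = 3/2 is trivial since (I \ Q) is a subset of I. Therefore m*(I \ Q) = 3/2.

3/2


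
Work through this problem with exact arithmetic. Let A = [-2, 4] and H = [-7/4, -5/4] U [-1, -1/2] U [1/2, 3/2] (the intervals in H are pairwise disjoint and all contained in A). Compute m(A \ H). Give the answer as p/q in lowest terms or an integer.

The ambient interval has length m(A) = 4 - (-2) = 6.
Since the holes are disjoint and sit inside A, by finite additivity
  m(H) = sum_i (b_i - a_i), and m(A \ H) = m(A) - m(H).
Computing the hole measures:
  m(H_1) = -5/4 - (-7/4) = 1/2.
  m(H_2) = -1/2 - (-1) = 1/2.
  m(H_3) = 3/2 - 1/2 = 1.
Summed: m(H) = 1/2 + 1/2 + 1 = 2.
So m(A \ H) = 6 - 2 = 4.

4


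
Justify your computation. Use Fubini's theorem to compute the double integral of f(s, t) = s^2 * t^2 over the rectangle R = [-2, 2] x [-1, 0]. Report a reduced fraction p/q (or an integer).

f(s, t) is a tensor product of a function of s and a function of t, and both factors are bounded continuous (hence Lebesgue integrable) on the rectangle, so Fubini's theorem applies:
  integral_R f d(m x m) = (integral_a1^b1 s^2 ds) * (integral_a2^b2 t^2 dt).
Inner integral in s: integral_{-2}^{2} s^2 ds = (2^3 - (-2)^3)/3
  = 16/3.
Inner integral in t: integral_{-1}^{0} t^2 dt = (0^3 - (-1)^3)/3
  = 1/3.
Product: (16/3) * (1/3) = 16/9.

16/9


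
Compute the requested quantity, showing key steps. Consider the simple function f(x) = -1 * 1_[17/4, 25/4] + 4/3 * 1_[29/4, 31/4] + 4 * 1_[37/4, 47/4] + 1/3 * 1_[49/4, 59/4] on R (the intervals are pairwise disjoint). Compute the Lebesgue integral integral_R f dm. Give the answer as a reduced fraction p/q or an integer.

For a simple function f = sum_i c_i * 1_{A_i} with disjoint A_i,
  integral f dm = sum_i c_i * m(A_i).
Lengths of the A_i:
  m(A_1) = 25/4 - 17/4 = 2.
  m(A_2) = 31/4 - 29/4 = 1/2.
  m(A_3) = 47/4 - 37/4 = 5/2.
  m(A_4) = 59/4 - 49/4 = 5/2.
Contributions c_i * m(A_i):
  (-1) * (2) = -2.
  (4/3) * (1/2) = 2/3.
  (4) * (5/2) = 10.
  (1/3) * (5/2) = 5/6.
Total: -2 + 2/3 + 10 + 5/6 = 19/2.

19/2


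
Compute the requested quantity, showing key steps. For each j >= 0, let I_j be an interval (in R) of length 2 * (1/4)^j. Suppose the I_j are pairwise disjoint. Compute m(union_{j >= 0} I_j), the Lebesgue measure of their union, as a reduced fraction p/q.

By countable additivity of the Lebesgue measure on pairwise disjoint measurable sets,
  m(union_{j >= 0} I_j) = sum_{j >= 0} m(I_j) = sum_{j >= 0} a * r^j,
  with a = 2 and r = 1/4.
Since 0 < r = 1/4 < 1, the geometric series converges:
  sum_{j >= 0} a * r^j = a / (1 - r).
  = 2 / (1 - 1/4)
  = 2 / (3/4)
  = 8/3.

8/3


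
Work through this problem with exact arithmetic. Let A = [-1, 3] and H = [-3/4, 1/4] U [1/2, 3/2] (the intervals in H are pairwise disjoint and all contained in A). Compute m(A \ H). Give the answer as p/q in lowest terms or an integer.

The ambient interval has length m(A) = 3 - (-1) = 4.
Since the holes are disjoint and sit inside A, by finite additivity
  m(H) = sum_i (b_i - a_i), and m(A \ H) = m(A) - m(H).
Computing the hole measures:
  m(H_1) = 1/4 - (-3/4) = 1.
  m(H_2) = 3/2 - 1/2 = 1.
Summed: m(H) = 1 + 1 = 2.
So m(A \ H) = 4 - 2 = 2.

2


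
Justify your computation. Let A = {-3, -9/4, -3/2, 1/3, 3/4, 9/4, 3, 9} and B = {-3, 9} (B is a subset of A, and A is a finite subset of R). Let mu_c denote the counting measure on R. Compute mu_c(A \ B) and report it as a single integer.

Counting measure assigns mu_c(E) = |E| (number of elements) when E is finite. For B subset A, A \ B is the set of elements of A not in B, so |A \ B| = |A| - |B|.
|A| = 8, |B| = 2, so mu_c(A \ B) = 8 - 2 = 6.

6
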